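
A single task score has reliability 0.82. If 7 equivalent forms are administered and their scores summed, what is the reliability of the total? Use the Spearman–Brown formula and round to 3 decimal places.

ρ_k = kρ / (1 + (k−1)ρ) = 7·0.82 / (1 + 6·0.82) = 5.740 / 5.920 = 0.970.

0.970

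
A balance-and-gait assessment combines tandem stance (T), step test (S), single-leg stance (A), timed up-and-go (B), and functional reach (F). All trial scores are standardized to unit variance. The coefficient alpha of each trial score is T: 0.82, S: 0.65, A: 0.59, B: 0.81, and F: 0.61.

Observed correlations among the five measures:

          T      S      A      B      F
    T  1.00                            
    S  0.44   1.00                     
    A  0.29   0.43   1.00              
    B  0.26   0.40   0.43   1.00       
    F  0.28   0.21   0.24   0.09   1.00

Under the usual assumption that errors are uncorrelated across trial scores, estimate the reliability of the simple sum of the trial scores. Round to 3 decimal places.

0.864

Var(T+S+A+B+F) = 5 + 2·[0.44 + 0.29 + 0.26 + 0.28 + 0.43 + 0.40 + 0.21 + 0.43 + 0.24 + 0.09] = 5 + 6.14 = 11.14.
Because errors are independent across components, Cov(Tᵢ,Tⱼ) = Cov(Xᵢ,Xⱼ); the off-diagonal part of the true-score variance is the same as above.
True-score variance = [0.82 + 0.65 + 0.59 + 0.81 + 0.61] + 6.14 = 3.48 + 6.14 = 9.62.
Reliability = 9.62 / 11.14 = 0.864.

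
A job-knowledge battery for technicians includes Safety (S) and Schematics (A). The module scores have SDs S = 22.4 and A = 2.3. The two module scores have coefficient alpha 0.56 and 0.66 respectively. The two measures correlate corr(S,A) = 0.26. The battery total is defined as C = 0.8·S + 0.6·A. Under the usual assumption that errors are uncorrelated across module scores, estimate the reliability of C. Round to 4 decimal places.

Var(C) = 0.8²·22.4² + 0.6²·2.3² + 2·[0.48·22.4·2.3·0.26] = 323.031 + 12.8594 = 335.89.
Under uncorrelated errors the observed covariances equal the true-score covariances, so only the own-variance terms attenuate.
True-score variance = [0.8²·22.4²·0.56 + 0.6²·2.3²·0.66] + 12.8594 = 181.088 + 12.8594 = 193.947.
Reliability = 193.947 / 335.89 = 0.5774.

0.5774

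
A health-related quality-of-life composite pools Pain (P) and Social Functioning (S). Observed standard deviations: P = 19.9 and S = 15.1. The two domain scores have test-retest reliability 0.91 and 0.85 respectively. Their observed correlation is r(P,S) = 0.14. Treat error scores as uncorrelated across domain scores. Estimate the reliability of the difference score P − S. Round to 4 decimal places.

Var(P−S) = 19.9² + 15.1² − 2·19.9·15.1·0.14 = 624.02 − 84.1372 = 539.883.
With uncorrelated errors the cross-covariances are all true-score covariance, so they carry over unchanged; only the diagonal terms shrink to ρᵢσᵢ².
True-score variance = [19.9²·0.91 + 15.1²·0.85] − 84.1372 = 554.178 − 84.1372 = 470.04.
Reliability = 470.04 / 539.883 = 0.8706.

0.8706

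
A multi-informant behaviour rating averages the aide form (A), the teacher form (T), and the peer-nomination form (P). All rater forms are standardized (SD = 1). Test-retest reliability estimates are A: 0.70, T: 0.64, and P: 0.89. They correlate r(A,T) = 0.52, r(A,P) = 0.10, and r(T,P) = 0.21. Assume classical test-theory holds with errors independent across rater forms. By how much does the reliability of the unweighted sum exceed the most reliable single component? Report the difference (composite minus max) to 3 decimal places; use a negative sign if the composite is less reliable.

-0.055

Var(sum) = 3 + 1.66 = 4.66; true-score variance = 2.23 + 1.66 = 3.89; composite reliability = 0.8348.
Max component reliability = 0.8900.
Difference = 0.8348 − 0.8900 = -0.055.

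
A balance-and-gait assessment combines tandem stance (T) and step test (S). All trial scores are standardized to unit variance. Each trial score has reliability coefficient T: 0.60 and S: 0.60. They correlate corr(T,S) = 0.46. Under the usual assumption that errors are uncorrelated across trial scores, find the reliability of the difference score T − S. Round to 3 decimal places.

Var(T−S) = 1 + 1 − 2·0.46 = 2 − 0.92 = 1.08.
With uncorrelated errors the cross-covariances are all true-score covariance, so they carry over unchanged; only the diagonal terms shrink to ρᵢσᵢ².
True-score variance = [0.60 + 0.60] − 0.92 = 1.2 − 0.92 = 0.28.
Reliability = 0.28 / 1.08 = 0.259.

0.259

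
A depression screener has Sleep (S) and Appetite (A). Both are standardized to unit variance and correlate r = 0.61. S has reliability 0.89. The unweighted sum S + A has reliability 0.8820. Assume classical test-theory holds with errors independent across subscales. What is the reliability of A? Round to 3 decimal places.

Var(S+A) = 2 + 2·0.61 = 3.220.
True-score variance = ρ_S + ρ_A + 2·0.61, so 0.8820 = (0.89 + ρ_A + 1.22) / 3.220.
ρ_A = 0.8820·3.220 − 0.89 − 1.22 = 0.730.

0.730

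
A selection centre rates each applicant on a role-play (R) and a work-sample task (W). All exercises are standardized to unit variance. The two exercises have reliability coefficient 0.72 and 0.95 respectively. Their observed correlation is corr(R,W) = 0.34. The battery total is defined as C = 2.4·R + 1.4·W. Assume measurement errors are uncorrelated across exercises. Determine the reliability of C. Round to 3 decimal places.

Var(C) = 2.4² + 1.4² + 2·[3.36·0.34] = 7.72 + 2.2848 = 10.0048.
Because errors are independent across components, Cov(Tᵢ,Tⱼ) = Cov(Xᵢ,Xⱼ); the off-diagonal part of the true-score variance is the same as above.
True-score variance = [2.4²·0.72 + 1.4²·0.95] + 2.2848 = 6.0092 + 2.2848 = 8.294.
Reliability = 8.294 / 10.0048 = 0.829.

0.829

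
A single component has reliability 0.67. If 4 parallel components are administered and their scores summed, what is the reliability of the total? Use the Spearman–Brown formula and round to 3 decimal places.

ρ_k = kρ / (1 + (k−1)ρ) = 4·0.67 / (1 + 3·0.67) = 2.680 / 3.010 = 0.890.

0.890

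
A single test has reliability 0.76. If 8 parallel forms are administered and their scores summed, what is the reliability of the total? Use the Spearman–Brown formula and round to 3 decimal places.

ρ_k = kρ / (1 + (k−1)ρ) = 8·0.76 / (1 + 7·0.76) = 6.080 / 6.320 = 0.962.

0.962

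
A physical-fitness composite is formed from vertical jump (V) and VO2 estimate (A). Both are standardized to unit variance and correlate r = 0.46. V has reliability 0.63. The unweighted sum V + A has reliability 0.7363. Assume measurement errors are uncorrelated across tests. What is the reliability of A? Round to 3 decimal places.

0.600

Var(V+A) = 2 + 2·0.46 = 2.920.
True-score variance = ρ_V + ρ_A + 2·0.46, so 0.7363 = (0.63 + ρ_A + 0.92) / 2.920.
ρ_A = 0.7363·2.920 − 0.63 − 0.92 = 0.600.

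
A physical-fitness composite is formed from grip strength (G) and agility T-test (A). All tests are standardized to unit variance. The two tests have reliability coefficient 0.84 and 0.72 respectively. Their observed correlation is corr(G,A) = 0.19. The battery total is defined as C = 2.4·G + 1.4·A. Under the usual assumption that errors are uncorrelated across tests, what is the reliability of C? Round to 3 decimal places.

0.837

Var(C) = 2.4² + 1.4² + 2·[3.36·0.19] = 7.72 + 1.2768 = 8.9968.
Because errors are independent across components, Cov(Tᵢ,Tⱼ) = Cov(Xᵢ,Xⱼ); the off-diagonal part of the true-score variance is the same as above.
True-score variance = [2.4²·0.84 + 1.4²·0.72] + 1.2768 = 6.2496 + 1.2768 = 7.5264.
Reliability = 7.5264 / 8.9968 = 0.837.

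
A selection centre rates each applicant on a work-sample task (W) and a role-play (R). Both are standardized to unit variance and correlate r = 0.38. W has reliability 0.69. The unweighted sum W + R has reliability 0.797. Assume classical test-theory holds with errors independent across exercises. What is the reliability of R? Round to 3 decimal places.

0.750

Var(W+R) = 2 + 2·0.38 = 2.760.
True-score variance = ρ_W + ρ_R + 2·0.38, so 0.797 = (0.69 + ρ_R + 0.76) / 2.760.
ρ_R = 0.797·2.760 − 0.69 − 0.76 = 0.750.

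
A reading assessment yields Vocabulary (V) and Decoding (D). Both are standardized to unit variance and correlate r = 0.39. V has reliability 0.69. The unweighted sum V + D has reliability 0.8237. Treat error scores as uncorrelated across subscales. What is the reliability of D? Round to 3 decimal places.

Var(V+D) = 2 + 2·0.39 = 2.780.
True-score variance = ρ_V + ρ_D + 2·0.39, so 0.8237 = (0.69 + ρ_D + 0.78) / 2.780.
ρ_D = 0.8237·2.780 − 0.69 − 0.78 = 0.820.

0.820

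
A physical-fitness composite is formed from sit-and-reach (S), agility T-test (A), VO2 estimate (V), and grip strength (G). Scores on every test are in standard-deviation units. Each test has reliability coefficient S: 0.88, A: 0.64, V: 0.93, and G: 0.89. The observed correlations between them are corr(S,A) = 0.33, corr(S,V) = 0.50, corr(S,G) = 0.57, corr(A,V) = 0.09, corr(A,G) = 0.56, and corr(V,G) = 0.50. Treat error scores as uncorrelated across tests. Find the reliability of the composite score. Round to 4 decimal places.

0.9275

Var(S+A+V+G) = 4 + 2·[0.33 + 0.50 + 0.57 + 0.09 + 0.56 + 0.50] = 4 + 5.1 = 9.1.
With uncorrelated errors the cross-covariances are all true-score covariance, so they carry over unchanged; only the diagonal terms shrink to ρᵢσᵢ².
True-score variance = [0.88 + 0.64 + 0.93 + 0.89] + 5.1 = 3.34 + 5.1 = 8.44.
Reliability = 8.44 / 9.1 = 0.9275.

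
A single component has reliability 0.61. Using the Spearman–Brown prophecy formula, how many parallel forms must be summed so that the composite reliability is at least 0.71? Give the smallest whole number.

k ≥ ρ*(1−ρ₁)/(ρ₁(1−ρ*)) = 0.71·0.39 / (0.61·0.29) = 1.565.
Smallest integer k = 2.

2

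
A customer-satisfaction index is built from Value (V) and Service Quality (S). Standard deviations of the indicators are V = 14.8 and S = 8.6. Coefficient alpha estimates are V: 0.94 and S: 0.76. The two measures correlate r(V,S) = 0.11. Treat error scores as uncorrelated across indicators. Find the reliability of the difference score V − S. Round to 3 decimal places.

Var(V−S) = 14.8² + 8.6² − 2·14.8·8.6·0.11 = 293 − 28.0016 = 264.998.
Under uncorrelated errors the observed covariances equal the true-score covariances, so only the own-variance terms attenuate.
True-score variance = [14.8²·0.94 + 8.6²·0.76] − 28.0016 = 262.107 − 28.0016 = 234.106.
Reliability = 234.106 / 264.998 = 0.883.

0.883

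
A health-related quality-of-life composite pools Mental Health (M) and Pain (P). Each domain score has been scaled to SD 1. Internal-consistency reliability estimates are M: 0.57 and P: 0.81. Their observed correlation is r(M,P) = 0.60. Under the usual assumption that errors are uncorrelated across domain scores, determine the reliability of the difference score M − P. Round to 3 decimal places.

0.225

Var(M−P) = 1 + 1 − 2·0.60 = 2 − 1.2 = 0.8.
With uncorrelated errors the cross-covariances are all true-score covariance, so they carry over unchanged; only the diagonal terms shrink to ρᵢσᵢ².
True-score variance = [0.57 + 0.81] − 1.2 = 1.38 − 1.2 = 0.18.
Reliability = 0.18 / 0.8 = 0.225.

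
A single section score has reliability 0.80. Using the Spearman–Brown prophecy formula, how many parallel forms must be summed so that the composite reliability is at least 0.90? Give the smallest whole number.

3

k ≥ ρ*(1−ρ₁)/(ρ₁(1−ρ*)) = 0.90·0.20 / (0.80·0.10) = 2.250.
Smallest integer k = 3.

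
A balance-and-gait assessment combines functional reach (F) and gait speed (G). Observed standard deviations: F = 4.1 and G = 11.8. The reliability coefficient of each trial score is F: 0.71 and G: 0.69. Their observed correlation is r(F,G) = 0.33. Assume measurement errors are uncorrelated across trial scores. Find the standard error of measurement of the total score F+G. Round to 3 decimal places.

Var(total) = 156.05 + 31.9308 = 187.981.
True-score variance = 108.011 + 31.9308 = 139.941, so reliability = 0.7444.
Error variance = 187.981 − 139.941 = 48.0393; SEM = √48.0393 = 6.931.

6.931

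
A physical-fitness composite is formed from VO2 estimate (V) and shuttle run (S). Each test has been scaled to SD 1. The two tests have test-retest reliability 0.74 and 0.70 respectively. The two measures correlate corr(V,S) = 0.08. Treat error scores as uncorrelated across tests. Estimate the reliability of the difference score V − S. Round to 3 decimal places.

Var(V−S) = 1 + 1 − 2·0.08 = 2 − 0.16 = 1.84.
Because errors are independent across components, Cov(Tᵢ,Tⱼ) = Cov(Xᵢ,Xⱼ); the off-diagonal part of the true-score variance is the same as above.
True-score variance = [0.74 + 0.70] − 0.16 = 1.44 − 0.16 = 1.28.
Reliability = 1.28 / 1.84 = 0.696.

0.696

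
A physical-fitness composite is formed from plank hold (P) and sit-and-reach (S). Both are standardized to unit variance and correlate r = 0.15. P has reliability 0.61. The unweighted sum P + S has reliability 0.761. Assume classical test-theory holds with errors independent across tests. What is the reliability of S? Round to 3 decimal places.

0.840

Var(P+S) = 2 + 2·0.15 = 2.300.
True-score variance = ρ_P + ρ_S + 2·0.15, so 0.761 = (0.61 + ρ_S + 0.30) / 2.300.
ρ_S = 0.761·2.300 − 0.61 − 0.30 = 0.840.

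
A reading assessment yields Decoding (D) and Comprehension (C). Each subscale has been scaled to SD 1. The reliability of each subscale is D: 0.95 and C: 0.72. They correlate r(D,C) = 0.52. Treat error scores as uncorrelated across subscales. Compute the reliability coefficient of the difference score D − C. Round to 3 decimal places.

Var(D−C) = 1 + 1 − 2·0.52 = 2 − 1.04 = 0.96.
Because errors are independent across components, Cov(Tᵢ,Tⱼ) = Cov(Xᵢ,Xⱼ); the off-diagonal part of the true-score variance is the same as above.
True-score variance = [0.95 + 0.72] − 1.04 = 1.67 − 1.04 = 0.63.
Reliability = 0.63 / 0.96 = 0.656.

0.656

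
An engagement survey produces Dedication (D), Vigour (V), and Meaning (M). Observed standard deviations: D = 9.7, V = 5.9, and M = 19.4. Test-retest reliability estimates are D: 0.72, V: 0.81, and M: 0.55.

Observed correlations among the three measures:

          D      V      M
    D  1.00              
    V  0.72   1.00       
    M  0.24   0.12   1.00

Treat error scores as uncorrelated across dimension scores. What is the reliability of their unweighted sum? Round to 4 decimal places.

Var(D+V+M) = 9.7² + 5.9² + 19.4² + 2·[9.7·5.9·0.72 + 9.7·19.4·0.24 + 5.9·19.4·0.12] = 505.26 + 200.208 = 705.468.
Because errors are independent across components, Cov(Tᵢ,Tⱼ) = Cov(Xᵢ,Xⱼ); the off-diagonal part of the true-score variance is the same as above.
True-score variance = [9.7²·0.72 + 5.9²·0.81 + 19.4²·0.55] + 200.208 = 302.939 + 200.208 = 503.147.
Reliability = 503.147 / 705.468 = 0.7132.

0.7132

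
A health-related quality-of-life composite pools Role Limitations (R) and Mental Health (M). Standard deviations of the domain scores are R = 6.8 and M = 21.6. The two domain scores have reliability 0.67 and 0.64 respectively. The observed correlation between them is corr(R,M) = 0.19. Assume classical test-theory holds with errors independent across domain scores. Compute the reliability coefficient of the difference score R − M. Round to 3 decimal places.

0.599

Var(R−M) = 6.8² + 21.6² − 2·6.8·21.6·0.19 = 512.8 − 55.8144 = 456.986.
Because errors are independent across components, Cov(Tᵢ,Tⱼ) = Cov(Xᵢ,Xⱼ); the off-diagonal part of the true-score variance is the same as above.
True-score variance = [6.8²·0.67 + 21.6²·0.64] − 55.8144 = 329.579 − 55.8144 = 273.765.
Reliability = 273.765 / 456.986 = 0.599.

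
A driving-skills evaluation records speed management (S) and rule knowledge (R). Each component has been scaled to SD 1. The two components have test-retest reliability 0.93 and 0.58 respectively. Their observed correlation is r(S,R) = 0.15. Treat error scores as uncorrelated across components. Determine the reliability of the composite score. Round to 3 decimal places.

0.787

Var(S+R) = 2 + 2·[0.15] = 2 + 0.3 = 2.3.
Because errors are independent across components, Cov(Tᵢ,Tⱼ) = Cov(Xᵢ,Xⱼ); the off-diagonal part of the true-score variance is the same as above.
True-score variance = [0.93 + 0.58] + 0.3 = 1.51 + 0.3 = 1.81.
Reliability = 1.81 / 2.3 = 0.787.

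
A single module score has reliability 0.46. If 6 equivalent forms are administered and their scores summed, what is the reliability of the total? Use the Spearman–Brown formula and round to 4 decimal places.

ρ_k = kρ / (1 + (k−1)ρ) = 6·0.46 / (1 + 5·0.46) = 2.760 / 3.300 = 0.8364.

0.8364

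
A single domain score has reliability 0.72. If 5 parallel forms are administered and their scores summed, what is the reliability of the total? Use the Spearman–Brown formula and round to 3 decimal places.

ρ_k = kρ / (1 + (k−1)ρ) = 5·0.72 / (1 + 4·0.72) = 3.600 / 3.880 = 0.928.

0.928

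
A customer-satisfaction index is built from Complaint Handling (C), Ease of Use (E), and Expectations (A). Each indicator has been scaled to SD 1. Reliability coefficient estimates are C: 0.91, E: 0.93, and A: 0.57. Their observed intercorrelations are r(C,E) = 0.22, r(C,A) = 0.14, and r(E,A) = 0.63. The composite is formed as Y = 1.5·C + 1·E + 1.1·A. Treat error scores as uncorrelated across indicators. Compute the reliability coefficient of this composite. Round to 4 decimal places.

0.8862

Var(Y) = 1.5² + 1 + 1.1² + 2·[1.5·0.22 + 1.65·0.14 + 1.1·0.63] = 4.46 + 2.508 = 6.968.
Under uncorrelated errors the observed covariances equal the true-score covariances, so only the own-variance terms attenuate.
True-score variance = [1.5²·0.91 + 0.93 + 1.1²·0.57] + 2.508 = 3.6672 + 2.508 = 6.1752.
Reliability = 6.1752 / 6.968 = 0.8862.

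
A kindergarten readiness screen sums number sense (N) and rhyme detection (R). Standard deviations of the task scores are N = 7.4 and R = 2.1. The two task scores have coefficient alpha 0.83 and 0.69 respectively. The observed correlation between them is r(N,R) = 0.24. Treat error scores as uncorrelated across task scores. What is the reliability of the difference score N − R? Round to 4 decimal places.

0.7935

Var(N−R) = 7.4² + 2.1² − 2·7.4·2.1·0.24 = 59.17 − 7.4592 = 51.7108.
Under uncorrelated errors the observed covariances equal the true-score covariances, so only the own-variance terms attenuate.
True-score variance = [7.4²·0.83 + 2.1²·0.69] − 7.4592 = 48.4937 − 7.4592 = 41.0345.
Reliability = 41.0345 / 51.7108 = 0.7935.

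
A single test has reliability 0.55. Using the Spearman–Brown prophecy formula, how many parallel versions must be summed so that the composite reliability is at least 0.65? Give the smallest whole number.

k ≥ ρ*(1−ρ₁)/(ρ₁(1−ρ*)) = 0.65·0.45 / (0.55·0.35) = 1.519.
Smallest integer k = 2.

2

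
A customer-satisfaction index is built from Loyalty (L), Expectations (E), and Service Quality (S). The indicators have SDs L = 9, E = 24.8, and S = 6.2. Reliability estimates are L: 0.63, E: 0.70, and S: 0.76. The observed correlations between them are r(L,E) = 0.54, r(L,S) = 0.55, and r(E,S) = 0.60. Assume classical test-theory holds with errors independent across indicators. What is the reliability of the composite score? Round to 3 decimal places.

0.817

Var(L+E+S) = 9² + 24.8² + 6.2² + 2·[9·24.8·0.54 + 9·6.2·0.55 + 24.8·6.2·0.60] = 734.48 + 486.948 = 1221.43.
With uncorrelated errors the cross-covariances are all true-score covariance, so they carry over unchanged; only the diagonal terms shrink to ρᵢσᵢ².
True-score variance = [9²·0.63 + 24.8²·0.70 + 6.2²·0.76] + 486.948 = 510.772 + 486.948 = 997.72.
Reliability = 997.72 / 1221.43 = 0.817.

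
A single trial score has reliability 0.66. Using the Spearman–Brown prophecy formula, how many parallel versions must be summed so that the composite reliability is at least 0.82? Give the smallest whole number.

3

k ≥ ρ*(1−ρ₁)/(ρ₁(1−ρ*)) = 0.82·0.34 / (0.66·0.18) = 2.347.
Smallest integer k = 3.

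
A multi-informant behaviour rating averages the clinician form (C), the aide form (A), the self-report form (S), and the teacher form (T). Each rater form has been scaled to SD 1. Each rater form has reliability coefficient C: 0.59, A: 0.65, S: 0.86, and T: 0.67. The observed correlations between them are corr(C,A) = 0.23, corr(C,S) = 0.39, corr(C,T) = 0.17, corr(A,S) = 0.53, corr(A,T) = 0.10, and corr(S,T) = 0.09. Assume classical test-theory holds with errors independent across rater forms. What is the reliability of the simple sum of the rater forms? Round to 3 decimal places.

0.825

Var(C+A+S+T) = 4 + 2·[0.23 + 0.39 + 0.17 + 0.53 + 0.10 + 0.09] = 4 + 3.02 = 7.02.
Under uncorrelated errors the observed covariances equal the true-score covariances, so only the own-variance terms attenuate.
True-score variance = [0.59 + 0.65 + 0.86 + 0.67] + 3.02 = 2.77 + 3.02 = 5.79.
Reliability = 5.79 / 7.02 = 0.825.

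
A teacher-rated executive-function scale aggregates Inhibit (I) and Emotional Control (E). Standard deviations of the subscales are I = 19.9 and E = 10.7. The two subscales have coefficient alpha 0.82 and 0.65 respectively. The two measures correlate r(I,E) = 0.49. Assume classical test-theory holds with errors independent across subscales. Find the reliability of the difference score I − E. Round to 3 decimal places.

Var(I−E) = 19.9² + 10.7² − 2·19.9·10.7·0.49 = 510.5 − 208.671 = 301.829.
With uncorrelated errors the cross-covariances are all true-score covariance, so they carry over unchanged; only the diagonal terms shrink to ρᵢσᵢ².
True-score variance = [19.9²·0.82 + 10.7²·0.65] − 208.671 = 399.147 − 208.671 = 190.475.
Reliability = 190.475 / 301.829 = 0.631.

0.631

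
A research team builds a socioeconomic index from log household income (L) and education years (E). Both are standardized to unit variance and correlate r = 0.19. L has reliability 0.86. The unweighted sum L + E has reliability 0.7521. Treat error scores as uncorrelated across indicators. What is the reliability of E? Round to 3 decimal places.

Var(L+E) = 2 + 2·0.19 = 2.380.
True-score variance = ρ_L + ρ_E + 2·0.19, so 0.7521 = (0.86 + ρ_E + 0.38) / 2.380.
ρ_E = 0.7521·2.380 − 0.86 − 0.38 = 0.550.

0.550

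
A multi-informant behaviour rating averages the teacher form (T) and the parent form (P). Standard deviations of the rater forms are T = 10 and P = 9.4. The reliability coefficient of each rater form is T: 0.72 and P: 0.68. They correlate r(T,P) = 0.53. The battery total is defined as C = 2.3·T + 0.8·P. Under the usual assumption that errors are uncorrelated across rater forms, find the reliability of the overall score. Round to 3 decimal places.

Var(C) = 2.3²·10² + 0.8²·9.4² + 2·[1.84·10·9.4·0.53] = 585.55 + 183.338 = 768.888.
With uncorrelated errors the cross-covariances are all true-score covariance, so they carry over unchanged; only the diagonal terms shrink to ρᵢσᵢ².
True-score variance = [2.3²·10²·0.72 + 0.8²·9.4²·0.68] + 183.338 = 419.334 + 183.338 = 602.672.
Reliability = 602.672 / 768.888 = 0.784.

0.784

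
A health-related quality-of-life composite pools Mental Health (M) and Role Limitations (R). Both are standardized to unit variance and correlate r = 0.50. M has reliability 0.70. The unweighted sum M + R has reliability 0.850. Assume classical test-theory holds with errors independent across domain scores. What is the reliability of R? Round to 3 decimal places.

Var(M+R) = 2 + 2·0.50 = 3.000.
True-score variance = ρ_M + ρ_R + 2·0.50, so 0.850 = (0.70 + ρ_R + 1.00) / 3.000.
ρ_R = 0.850·3.000 − 0.70 − 1.00 = 0.850.

0.850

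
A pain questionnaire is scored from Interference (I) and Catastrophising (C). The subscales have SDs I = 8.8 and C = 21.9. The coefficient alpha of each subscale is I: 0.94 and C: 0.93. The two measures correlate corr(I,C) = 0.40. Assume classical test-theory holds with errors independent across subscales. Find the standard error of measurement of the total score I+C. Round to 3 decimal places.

Var(total) = 557.05 + 154.176 = 711.226.
True-score variance = 518.831 + 154.176 = 673.007, so reliability = 0.9463.
Error variance = 711.226 − 673.007 = 38.2191; SEM = √38.2191 = 6.182.

6.182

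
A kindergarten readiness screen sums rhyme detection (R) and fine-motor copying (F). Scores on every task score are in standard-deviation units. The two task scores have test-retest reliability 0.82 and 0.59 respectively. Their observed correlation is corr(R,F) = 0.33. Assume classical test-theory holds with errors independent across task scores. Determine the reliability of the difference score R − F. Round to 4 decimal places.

0.5597

Var(R−F) = 1 + 1 − 2·0.33 = 2 − 0.66 = 1.34.
With uncorrelated errors the cross-covariances are all true-score covariance, so they carry over unchanged; only the diagonal terms shrink to ρᵢσᵢ².
True-score variance = [0.82 + 0.59] − 0.66 = 1.41 − 0.66 = 0.75.
Reliability = 0.75 / 1.34 = 0.5597.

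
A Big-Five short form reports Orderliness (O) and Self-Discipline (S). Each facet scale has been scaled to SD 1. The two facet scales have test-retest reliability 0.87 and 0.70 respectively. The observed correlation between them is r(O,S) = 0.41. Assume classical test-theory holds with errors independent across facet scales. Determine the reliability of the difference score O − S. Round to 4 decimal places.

Var(O−S) = 1 + 1 − 2·0.41 = 2 − 0.82 = 1.18.
Under uncorrelated errors the observed covariances equal the true-score covariances, so only the own-variance terms attenuate.
True-score variance = [0.87 + 0.70] − 0.82 = 1.57 − 0.82 = 0.75.
Reliability = 0.75 / 1.18 = 0.6356.

0.6356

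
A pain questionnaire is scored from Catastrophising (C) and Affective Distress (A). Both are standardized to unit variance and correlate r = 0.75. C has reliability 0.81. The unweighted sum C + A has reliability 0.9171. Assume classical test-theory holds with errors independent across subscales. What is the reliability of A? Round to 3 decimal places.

Var(C+A) = 2 + 2·0.75 = 3.500.
True-score variance = ρ_C + ρ_A + 2·0.75, so 0.9171 = (0.81 + ρ_A + 1.50) / 3.500.
ρ_A = 0.9171·3.500 − 0.81 − 1.50 = 0.900.

0.900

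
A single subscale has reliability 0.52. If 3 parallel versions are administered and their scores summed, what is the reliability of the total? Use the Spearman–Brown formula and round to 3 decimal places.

0.765

ρ_k = kρ / (1 + (k−1)ρ) = 3·0.52 / (1 + 2·0.52) = 1.560 / 2.040 = 0.765.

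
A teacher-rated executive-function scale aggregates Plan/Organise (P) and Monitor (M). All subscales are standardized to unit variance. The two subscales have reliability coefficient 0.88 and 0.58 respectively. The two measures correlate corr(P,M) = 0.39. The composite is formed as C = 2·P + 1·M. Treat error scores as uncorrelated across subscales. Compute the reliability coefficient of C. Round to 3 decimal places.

0.863

Var(C) = 2² + 1 + 2·[2·0.39] = 5 + 1.56 = 6.56.
With uncorrelated errors the cross-covariances are all true-score covariance, so they carry over unchanged; only the diagonal terms shrink to ρᵢσᵢ².
True-score variance = [2²·0.88 + 0.58] + 1.56 = 4.1 + 1.56 = 5.66.
Reliability = 5.66 / 6.56 = 0.863.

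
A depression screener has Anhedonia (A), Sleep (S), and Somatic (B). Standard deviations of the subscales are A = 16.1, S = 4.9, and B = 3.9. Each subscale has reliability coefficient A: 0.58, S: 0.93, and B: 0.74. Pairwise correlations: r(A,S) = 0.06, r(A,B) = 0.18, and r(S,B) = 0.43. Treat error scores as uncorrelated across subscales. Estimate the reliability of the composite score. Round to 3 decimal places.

0.670

Var(A+S+B) = 16.1² + 4.9² + 3.9² + 2·[16.1·4.9·0.06 + 16.1·3.9·0.18 + 4.9·3.9·0.43] = 298.43 + 48.5058 = 346.936.
Under uncorrelated errors the observed covariances equal the true-score covariances, so only the own-variance terms attenuate.
True-score variance = [16.1²·0.58 + 4.9²·0.93 + 3.9²·0.74] + 48.5058 = 183.927 + 48.5058 = 232.432.
Reliability = 232.432 / 346.936 = 0.670.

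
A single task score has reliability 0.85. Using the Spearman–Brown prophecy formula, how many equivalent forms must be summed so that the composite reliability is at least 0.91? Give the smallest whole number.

2

k ≥ ρ*(1−ρ₁)/(ρ₁(1−ρ*)) = 0.91·0.15 / (0.85·0.09) = 1.784.
Smallest integer k = 2.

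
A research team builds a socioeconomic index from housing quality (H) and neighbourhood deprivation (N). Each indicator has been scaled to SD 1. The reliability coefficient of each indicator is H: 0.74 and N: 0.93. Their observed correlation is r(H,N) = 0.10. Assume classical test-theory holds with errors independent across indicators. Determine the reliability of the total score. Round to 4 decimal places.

Var(H+N) = 2 + 2·[0.10] = 2 + 0.2 = 2.2.
Under uncorrelated errors the observed covariances equal the true-score covariances, so only the own-variance terms attenuate.
True-score variance = [0.74 + 0.93] + 0.2 = 1.67 + 0.2 = 1.87.
Reliability = 1.87 / 2.2 = 0.8500.

0.8500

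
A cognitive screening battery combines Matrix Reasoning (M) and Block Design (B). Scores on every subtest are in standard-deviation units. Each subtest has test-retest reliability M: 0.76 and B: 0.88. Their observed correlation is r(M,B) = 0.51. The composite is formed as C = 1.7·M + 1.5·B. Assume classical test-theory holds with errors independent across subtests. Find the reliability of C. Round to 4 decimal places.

0.8755

Var(C) = 1.7² + 1.5² + 2·[2.55·0.51] = 5.14 + 2.601 = 7.741.
With uncorrelated errors the cross-covariances are all true-score covariance, so they carry over unchanged; only the diagonal terms shrink to ρᵢσᵢ².
True-score variance = [1.7²·0.76 + 1.5²·0.88] + 2.601 = 4.1764 + 2.601 = 6.7774.
Reliability = 6.7774 / 7.741 = 0.8755.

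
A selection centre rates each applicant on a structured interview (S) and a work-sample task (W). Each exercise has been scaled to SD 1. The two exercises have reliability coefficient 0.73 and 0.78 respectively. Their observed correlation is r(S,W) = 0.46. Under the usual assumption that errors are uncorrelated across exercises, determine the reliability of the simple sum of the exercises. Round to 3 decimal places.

0.832

Var(S+W) = 2 + 2·[0.46] = 2 + 0.92 = 2.92.
Because errors are independent across components, Cov(Tᵢ,Tⱼ) = Cov(Xᵢ,Xⱼ); the off-diagonal part of the true-score variance is the same as above.
True-score variance = [0.73 + 0.78] + 0.92 = 1.51 + 0.92 = 2.43.
Reliability = 2.43 / 2.92 = 0.832.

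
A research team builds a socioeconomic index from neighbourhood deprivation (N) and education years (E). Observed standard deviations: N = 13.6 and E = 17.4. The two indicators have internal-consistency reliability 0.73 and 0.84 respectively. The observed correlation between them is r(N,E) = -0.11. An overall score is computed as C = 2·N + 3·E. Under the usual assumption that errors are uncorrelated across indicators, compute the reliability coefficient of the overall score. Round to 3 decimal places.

Var(C) = 2²·13.6² + 3²·17.4² + 2·[6·13.6·17.4·(-0.11)] = 3464.68 − 312.365 = 3152.32.
With uncorrelated errors the cross-covariances are all true-score covariance, so they carry over unchanged; only the diagonal terms shrink to ρᵢσᵢ².
True-score variance = [2²·13.6²·0.73 + 3²·17.4²·0.84] − 312.365 = 2828.95 − 312.365 = 2516.58.
Reliability = 2516.58 / 3152.32 = 0.798.

0.798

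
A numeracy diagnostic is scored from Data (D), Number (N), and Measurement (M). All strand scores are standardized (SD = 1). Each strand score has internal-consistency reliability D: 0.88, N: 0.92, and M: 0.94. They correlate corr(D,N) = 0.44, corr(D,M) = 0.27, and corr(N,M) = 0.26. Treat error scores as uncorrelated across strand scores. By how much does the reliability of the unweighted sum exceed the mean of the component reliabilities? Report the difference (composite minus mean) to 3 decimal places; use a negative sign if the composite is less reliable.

Var(sum) = 3 + 1.94 = 4.94; true-score variance = 2.74 + 1.94 = 4.68; composite reliability = 0.9474.
Mean component reliability = 0.9133.
Difference = 0.9474 − 0.9133 = 0.034.

0.034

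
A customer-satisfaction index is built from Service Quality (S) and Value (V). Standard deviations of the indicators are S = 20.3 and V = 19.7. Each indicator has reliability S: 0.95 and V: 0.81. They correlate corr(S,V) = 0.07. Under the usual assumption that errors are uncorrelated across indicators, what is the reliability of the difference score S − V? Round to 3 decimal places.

0.873

Var(S−V) = 20.3² + 19.7² − 2·20.3·19.7·0.07 = 800.18 − 55.9874 = 744.193.
Because errors are independent across components, Cov(Tᵢ,Tⱼ) = Cov(Xᵢ,Xⱼ); the off-diagonal part of the true-score variance is the same as above.
True-score variance = [20.3²·0.95 + 19.7²·0.81] − 55.9874 = 705.838 − 55.9874 = 649.851.
Reliability = 649.851 / 744.193 = 0.873.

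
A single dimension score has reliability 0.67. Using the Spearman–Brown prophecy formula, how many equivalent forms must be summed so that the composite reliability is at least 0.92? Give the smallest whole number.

k ≥ ρ*(1−ρ₁)/(ρ₁(1−ρ*)) = 0.92·0.33 / (0.67·0.08) = 5.664.
Smallest integer k = 6.

6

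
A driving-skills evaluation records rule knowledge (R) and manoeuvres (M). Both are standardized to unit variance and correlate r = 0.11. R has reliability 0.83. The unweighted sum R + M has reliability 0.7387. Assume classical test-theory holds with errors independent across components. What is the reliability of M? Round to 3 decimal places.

0.590

Var(R+M) = 2 + 2·0.11 = 2.220.
True-score variance = ρ_R + ρ_M + 2·0.11, so 0.7387 = (0.83 + ρ_M + 0.22) / 2.220.
ρ_M = 0.7387·2.220 − 0.83 − 0.22 = 0.590.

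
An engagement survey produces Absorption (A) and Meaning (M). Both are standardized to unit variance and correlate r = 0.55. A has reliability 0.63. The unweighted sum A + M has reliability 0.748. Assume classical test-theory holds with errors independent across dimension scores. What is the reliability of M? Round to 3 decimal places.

0.589

Var(A+M) = 2 + 2·0.55 = 3.100.
True-score variance = ρ_A + ρ_M + 2·0.55, so 0.748 = (0.63 + ρ_M + 1.10) / 3.100.
ρ_M = 0.748·3.100 − 0.63 − 1.10 = 0.589.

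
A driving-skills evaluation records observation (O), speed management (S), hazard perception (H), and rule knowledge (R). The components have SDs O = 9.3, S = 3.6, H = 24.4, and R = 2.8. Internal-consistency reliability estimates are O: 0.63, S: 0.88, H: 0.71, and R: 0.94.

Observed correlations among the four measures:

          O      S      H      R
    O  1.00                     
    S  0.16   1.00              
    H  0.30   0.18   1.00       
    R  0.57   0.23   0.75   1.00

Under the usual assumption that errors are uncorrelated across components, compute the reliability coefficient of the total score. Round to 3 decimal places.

0.797

Var(O+S+H+R) = 9.3² + 3.6² + 24.4² + 2.8² + 2·[9.3·3.6·0.16 + 9.3·24.4·0.30 + 9.3·2.8·0.57 + 3.6·24.4·0.18 + 3.6·2.8·0.23 + 24.4·2.8·0.75] = 702.65 + 315.29 = 1017.94.
With uncorrelated errors the cross-covariances are all true-score covariance, so they carry over unchanged; only the diagonal terms shrink to ρᵢσᵢ².
True-score variance = [9.3²·0.63 + 3.6²·0.88 + 24.4²·0.71 + 2.8²·0.94] + 315.29 = 495.969 + 315.29 = 811.259.
Reliability = 811.259 / 1017.94 = 0.797.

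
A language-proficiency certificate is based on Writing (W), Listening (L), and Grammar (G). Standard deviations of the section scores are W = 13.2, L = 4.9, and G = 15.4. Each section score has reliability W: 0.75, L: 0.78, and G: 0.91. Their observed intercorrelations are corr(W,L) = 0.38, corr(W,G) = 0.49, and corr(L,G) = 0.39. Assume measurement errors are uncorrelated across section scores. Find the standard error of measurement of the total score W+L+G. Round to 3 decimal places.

8.378

Var(total) = 435.41 + 307.23 = 742.64.
True-score variance = 365.223 + 307.23 = 672.453, so reliability = 0.9055.
Error variance = 742.64 − 672.453 = 70.1866; SEM = √70.1866 = 8.378.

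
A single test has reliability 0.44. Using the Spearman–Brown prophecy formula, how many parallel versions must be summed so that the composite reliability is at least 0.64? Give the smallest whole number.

3

k ≥ ρ*(1−ρ₁)/(ρ₁(1−ρ*)) = 0.64·0.56 / (0.44·0.36) = 2.263.
Smallest integer k = 3.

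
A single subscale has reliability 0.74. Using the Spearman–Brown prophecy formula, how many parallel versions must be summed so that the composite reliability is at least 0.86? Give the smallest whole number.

k ≥ ρ*(1−ρ₁)/(ρ₁(1−ρ*)) = 0.86·0.26 / (0.74·0.14) = 2.158.
Smallest integer k = 3.

3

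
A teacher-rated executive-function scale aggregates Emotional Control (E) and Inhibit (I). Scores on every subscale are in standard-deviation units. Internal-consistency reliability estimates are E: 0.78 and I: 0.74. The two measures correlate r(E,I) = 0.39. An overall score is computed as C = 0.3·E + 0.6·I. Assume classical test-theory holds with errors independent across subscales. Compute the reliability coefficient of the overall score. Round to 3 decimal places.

0.808

Var(C) = 0.3² + 0.6² + 2·[0.18·0.39] = 0.45 + 0.1404 = 0.5904.
With uncorrelated errors the cross-covariances are all true-score covariance, so they carry over unchanged; only the diagonal terms shrink to ρᵢσᵢ².
True-score variance = [0.3²·0.78 + 0.6²·0.74] + 0.1404 = 0.3366 + 0.1404 = 0.477.
Reliability = 0.477 / 0.5904 = 0.808.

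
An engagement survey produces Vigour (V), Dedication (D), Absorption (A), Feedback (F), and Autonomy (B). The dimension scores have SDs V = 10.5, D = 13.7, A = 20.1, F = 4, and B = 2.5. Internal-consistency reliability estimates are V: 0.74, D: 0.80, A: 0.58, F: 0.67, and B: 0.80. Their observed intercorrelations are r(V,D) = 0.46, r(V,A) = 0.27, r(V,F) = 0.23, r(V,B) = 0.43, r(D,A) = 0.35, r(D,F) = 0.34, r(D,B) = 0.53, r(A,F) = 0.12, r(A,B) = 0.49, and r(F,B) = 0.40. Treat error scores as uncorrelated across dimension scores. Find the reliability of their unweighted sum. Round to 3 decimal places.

Var(V+D+A+F+B) = 10.5² + 13.7² + 20.1² + 4² + 2.5² + 2·[10.5·13.7·0.46 + 10.5·20.1·0.27 + 10.5·4·0.23 + 10.5·2.5·0.43 + 13.7·20.1·0.35 + 13.7·4·0.34 + 13.7·2.5·0.53 + 20.1·4·0.12 + 20.1·2.5·0.49 + 4·2.5·0.40] = 724.2 + 631.073 = 1355.27.
With uncorrelated errors the cross-covariances are all true-score covariance, so they carry over unchanged; only the diagonal terms shrink to ρᵢσᵢ².
True-score variance = [10.5²·0.74 + 13.7²·0.80 + 20.1²·0.58 + 4²·0.67 + 2.5²·0.80] + 631.073 = 481.783 + 631.073 = 1112.86.
Reliability = 1112.86 / 1355.27 = 0.821.

0.821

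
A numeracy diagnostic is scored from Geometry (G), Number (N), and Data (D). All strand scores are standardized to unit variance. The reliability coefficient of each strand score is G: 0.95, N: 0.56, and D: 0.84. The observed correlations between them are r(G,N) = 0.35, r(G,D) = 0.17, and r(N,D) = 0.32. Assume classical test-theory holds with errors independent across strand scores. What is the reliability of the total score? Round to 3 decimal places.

Var(G+N+D) = 3 + 2·[0.35 + 0.17 + 0.32] = 3 + 1.68 = 4.68.
Because errors are independent across components, Cov(Tᵢ,Tⱼ) = Cov(Xᵢ,Xⱼ); the off-diagonal part of the true-score variance is the same as above.
True-score variance = [0.95 + 0.56 + 0.84] + 1.68 = 2.35 + 1.68 = 4.03.
Reliability = 4.03 / 4.68 = 0.861.

0.861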